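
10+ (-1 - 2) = 7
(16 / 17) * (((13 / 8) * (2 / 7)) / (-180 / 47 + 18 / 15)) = -6110 / 36771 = -0.17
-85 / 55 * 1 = -17 / 11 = -1.55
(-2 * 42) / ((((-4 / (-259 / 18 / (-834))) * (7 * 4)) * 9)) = 259 / 180144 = 0.00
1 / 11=0.09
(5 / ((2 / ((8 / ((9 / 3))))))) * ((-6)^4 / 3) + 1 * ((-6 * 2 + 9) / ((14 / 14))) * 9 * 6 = 2718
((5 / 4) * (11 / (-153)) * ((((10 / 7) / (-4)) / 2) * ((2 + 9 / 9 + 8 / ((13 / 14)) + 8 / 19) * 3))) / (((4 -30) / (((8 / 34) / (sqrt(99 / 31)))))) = -24775 * sqrt(341) / 155900472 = -0.00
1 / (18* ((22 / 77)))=7 / 36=0.19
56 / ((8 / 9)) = 63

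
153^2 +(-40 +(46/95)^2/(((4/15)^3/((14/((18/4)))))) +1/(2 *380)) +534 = 345714789/14440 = 23941.47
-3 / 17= -0.18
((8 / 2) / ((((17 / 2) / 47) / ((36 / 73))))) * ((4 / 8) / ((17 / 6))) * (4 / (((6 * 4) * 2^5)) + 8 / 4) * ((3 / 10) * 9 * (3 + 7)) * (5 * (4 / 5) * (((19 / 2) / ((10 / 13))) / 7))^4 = 467610904014111 / 1809067750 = 258481.70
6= 6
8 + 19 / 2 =35 / 2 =17.50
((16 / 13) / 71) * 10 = 160 / 923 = 0.17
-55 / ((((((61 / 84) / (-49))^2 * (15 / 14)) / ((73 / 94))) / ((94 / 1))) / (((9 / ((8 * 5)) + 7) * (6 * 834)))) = -616834336265.64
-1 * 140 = -140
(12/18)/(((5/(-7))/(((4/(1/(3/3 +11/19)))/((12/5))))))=-140/57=-2.46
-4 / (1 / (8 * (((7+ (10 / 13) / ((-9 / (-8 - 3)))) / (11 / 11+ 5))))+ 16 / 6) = -44592 / 30781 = -1.45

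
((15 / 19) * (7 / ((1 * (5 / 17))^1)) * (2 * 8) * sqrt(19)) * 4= 22848 * sqrt(19) / 19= 5241.69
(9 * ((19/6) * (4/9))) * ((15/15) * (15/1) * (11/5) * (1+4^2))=7106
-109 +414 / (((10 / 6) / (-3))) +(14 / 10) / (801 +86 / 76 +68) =-141220349 / 165325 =-854.20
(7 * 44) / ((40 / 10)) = 77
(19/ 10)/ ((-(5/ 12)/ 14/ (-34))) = 54264/ 25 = 2170.56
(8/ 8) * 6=6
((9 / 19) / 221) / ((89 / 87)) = 783 / 373711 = 0.00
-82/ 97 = -0.85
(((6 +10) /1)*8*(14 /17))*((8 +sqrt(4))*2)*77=2759680 /17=162334.12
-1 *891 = -891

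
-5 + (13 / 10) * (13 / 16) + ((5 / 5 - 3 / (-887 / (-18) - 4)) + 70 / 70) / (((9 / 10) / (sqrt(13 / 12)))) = -631 / 160 + 1576 * sqrt(39) / 4401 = -1.71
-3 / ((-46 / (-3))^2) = -27 / 2116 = -0.01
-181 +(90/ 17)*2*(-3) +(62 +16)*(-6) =-11573/ 17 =-680.76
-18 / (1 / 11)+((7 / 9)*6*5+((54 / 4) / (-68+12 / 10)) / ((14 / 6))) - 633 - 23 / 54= -102034241 / 126252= -808.18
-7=-7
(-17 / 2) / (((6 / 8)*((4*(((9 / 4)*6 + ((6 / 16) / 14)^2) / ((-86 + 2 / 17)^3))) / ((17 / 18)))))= 9759658496000 / 77733027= 125553.56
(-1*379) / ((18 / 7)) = -2653 / 18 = -147.39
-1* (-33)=33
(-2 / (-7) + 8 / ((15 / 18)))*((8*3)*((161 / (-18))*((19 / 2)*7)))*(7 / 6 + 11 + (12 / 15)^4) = -49915862654 / 28125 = -1774786.23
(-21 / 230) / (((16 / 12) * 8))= -63 / 7360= -0.01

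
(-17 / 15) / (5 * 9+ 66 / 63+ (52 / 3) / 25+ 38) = -35 / 2617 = -0.01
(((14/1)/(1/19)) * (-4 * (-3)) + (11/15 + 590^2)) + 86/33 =57963731/165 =351295.34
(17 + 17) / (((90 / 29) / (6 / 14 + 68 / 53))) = 62611 / 3339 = 18.75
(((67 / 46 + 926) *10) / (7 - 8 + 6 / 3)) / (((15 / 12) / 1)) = 170652 / 23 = 7419.65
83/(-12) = -83/12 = -6.92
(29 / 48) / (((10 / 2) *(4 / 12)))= 29 / 80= 0.36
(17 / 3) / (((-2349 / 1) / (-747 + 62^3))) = -4038877 / 7047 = -573.13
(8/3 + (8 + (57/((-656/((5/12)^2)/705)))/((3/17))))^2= 2439072433009/991494144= 2460.00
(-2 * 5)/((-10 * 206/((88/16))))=11/412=0.03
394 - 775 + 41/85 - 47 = -36339/85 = -427.52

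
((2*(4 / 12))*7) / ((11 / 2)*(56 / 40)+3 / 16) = 1120 / 1893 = 0.59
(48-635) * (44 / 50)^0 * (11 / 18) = -6457 / 18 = -358.72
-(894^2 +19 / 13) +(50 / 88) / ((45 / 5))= -4114474127 / 5148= -799237.40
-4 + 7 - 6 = -3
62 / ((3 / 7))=144.67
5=5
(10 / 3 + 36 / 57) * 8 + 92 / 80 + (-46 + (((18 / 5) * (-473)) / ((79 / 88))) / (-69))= 29742959 / 2071380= 14.36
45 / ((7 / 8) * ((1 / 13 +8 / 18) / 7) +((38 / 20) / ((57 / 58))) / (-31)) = 6528600 / 407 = 16040.79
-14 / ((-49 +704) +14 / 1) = -14 / 669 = -0.02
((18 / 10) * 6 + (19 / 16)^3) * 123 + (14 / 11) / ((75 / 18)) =1728659499 / 1126400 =1534.68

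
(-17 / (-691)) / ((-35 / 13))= -221 / 24185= -0.01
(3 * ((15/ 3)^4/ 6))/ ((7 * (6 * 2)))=625/ 168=3.72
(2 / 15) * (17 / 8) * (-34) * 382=-55199 / 15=-3679.93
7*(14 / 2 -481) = -3318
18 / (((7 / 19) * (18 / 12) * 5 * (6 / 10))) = 76 / 7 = 10.86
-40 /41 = -0.98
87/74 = 1.18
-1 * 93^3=-804357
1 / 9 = 0.11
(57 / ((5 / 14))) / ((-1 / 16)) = -12768 / 5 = -2553.60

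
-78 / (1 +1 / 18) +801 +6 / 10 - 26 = 66662 / 95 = 701.71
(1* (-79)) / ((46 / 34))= -1343 / 23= -58.39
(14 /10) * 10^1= 14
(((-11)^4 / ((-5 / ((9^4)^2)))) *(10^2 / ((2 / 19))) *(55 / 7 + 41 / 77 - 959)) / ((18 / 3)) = 132804797296381155 / 7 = 18972113899483022.14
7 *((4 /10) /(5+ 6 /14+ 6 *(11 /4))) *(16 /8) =392 /1535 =0.26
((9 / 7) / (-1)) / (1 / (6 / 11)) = -54 / 77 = -0.70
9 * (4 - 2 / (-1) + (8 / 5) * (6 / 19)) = 5562 / 95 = 58.55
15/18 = 5/6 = 0.83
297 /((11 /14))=378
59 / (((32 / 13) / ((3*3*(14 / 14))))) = 6903 / 32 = 215.72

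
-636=-636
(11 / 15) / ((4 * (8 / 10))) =11 / 48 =0.23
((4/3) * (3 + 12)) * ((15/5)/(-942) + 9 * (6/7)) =169490/1099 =154.22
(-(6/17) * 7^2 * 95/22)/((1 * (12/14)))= -32585/374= -87.13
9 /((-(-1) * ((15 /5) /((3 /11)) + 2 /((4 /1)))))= 18 /23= 0.78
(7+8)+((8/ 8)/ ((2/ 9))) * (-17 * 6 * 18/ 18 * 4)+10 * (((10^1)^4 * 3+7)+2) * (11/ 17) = 3270033/ 17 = 192354.88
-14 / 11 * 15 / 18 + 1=-2 / 33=-0.06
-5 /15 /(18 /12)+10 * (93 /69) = 2744 /207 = 13.26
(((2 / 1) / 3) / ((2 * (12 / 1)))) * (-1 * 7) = -7 / 36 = -0.19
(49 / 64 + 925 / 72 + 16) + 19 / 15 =30.88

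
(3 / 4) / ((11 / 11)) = 3 / 4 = 0.75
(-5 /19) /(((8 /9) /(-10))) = 225 /76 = 2.96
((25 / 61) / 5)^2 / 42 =25 / 156282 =0.00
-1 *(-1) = 1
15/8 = 1.88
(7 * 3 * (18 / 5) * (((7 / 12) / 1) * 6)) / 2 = 1323 / 10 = 132.30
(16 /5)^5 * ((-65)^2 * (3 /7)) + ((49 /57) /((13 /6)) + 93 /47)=6171693953363 /10157875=607577.27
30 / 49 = 0.61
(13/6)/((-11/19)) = -247/66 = -3.74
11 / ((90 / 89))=979 / 90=10.88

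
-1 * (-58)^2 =-3364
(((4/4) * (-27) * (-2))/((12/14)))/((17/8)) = 504/17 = 29.65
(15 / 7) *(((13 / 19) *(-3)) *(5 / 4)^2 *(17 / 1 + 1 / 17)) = -2120625 / 18088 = -117.24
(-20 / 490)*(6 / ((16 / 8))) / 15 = -0.01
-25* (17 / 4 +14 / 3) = -2675 / 12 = -222.92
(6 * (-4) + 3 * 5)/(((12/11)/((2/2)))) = -33/4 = -8.25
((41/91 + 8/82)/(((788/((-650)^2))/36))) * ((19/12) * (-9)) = -8523815625/56539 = -150759.93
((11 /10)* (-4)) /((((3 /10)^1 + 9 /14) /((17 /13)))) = -6.10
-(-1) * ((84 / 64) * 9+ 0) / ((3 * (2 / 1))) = 63 / 32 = 1.97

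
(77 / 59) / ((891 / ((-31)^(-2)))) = 7 / 4592619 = 0.00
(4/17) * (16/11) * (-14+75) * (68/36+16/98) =3533120/82467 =42.84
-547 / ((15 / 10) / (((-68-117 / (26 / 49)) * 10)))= 3156190 / 3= 1052063.33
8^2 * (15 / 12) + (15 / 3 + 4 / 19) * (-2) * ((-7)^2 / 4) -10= -2191 / 38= -57.66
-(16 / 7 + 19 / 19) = -23 / 7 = -3.29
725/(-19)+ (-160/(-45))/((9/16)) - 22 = -53.84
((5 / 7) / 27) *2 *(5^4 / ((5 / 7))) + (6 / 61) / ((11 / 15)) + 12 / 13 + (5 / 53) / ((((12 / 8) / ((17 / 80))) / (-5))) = 4722090361 / 99860904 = 47.29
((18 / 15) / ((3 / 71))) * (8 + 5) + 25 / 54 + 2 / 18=99839 / 270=369.77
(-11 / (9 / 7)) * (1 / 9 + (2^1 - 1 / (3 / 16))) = 2233 / 81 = 27.57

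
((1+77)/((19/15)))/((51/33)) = 12870/323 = 39.85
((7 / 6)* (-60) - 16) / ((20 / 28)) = -602 / 5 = -120.40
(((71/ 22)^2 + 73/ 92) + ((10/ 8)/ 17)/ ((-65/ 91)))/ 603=2101711/ 114114132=0.02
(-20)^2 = 400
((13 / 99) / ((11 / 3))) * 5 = 65 / 363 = 0.18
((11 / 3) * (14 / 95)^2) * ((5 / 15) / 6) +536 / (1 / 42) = 5485612678 / 243675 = 22512.00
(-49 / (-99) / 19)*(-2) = -98 / 1881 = -0.05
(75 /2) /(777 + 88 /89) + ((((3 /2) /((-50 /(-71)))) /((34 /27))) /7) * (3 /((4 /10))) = 4243557 /2280880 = 1.86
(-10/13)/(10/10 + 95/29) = -145/806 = -0.18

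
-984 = -984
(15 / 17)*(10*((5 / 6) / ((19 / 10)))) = 3.87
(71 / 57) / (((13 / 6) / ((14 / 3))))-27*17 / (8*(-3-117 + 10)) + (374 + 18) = 257704919 / 652080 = 395.20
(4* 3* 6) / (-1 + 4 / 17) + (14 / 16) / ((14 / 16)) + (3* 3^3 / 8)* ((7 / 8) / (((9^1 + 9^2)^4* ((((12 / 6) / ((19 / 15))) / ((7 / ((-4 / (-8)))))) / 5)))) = -188334707897 / 2021760000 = -93.15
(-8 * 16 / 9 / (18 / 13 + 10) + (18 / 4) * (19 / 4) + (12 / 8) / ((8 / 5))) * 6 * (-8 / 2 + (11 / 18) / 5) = -7833305 / 15984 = -490.07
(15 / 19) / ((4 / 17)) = 255 / 76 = 3.36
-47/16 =-2.94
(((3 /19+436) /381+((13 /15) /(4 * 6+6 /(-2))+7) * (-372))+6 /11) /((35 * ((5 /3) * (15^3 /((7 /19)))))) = -7295463691 /1489311140625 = -0.00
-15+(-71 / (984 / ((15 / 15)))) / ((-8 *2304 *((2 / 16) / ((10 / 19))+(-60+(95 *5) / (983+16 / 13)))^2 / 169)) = -17390483520837675505 / 1159365582606812352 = -15.00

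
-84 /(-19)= 4.42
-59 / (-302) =59 / 302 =0.20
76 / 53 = 1.43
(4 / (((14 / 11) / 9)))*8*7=1584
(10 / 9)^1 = 10 / 9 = 1.11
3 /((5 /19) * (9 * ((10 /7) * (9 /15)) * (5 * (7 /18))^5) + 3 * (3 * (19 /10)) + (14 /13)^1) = 129645360 /3224033537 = 0.04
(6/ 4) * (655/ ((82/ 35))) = 68775/ 164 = 419.36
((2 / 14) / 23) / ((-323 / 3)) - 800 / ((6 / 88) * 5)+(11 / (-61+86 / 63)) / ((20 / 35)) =-323677915663 / 137911956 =-2346.99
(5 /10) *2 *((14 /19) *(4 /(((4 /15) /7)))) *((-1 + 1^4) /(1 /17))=0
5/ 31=0.16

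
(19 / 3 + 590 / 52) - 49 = -2443 / 78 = -31.32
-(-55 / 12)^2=-3025 / 144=-21.01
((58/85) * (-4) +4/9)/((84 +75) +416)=-76/19125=-0.00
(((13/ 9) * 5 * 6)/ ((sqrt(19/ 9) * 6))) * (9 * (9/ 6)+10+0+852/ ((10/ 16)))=180271 * sqrt(19)/ 114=6892.83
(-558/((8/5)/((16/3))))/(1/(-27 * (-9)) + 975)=-225990/118463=-1.91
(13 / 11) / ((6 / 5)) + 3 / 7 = 1.41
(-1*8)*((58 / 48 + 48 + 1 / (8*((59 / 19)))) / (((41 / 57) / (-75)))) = 99373800 / 2419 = 41080.53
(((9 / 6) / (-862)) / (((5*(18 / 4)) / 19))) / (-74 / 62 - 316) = 589 / 127140690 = 0.00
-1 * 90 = -90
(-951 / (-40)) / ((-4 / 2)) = -951 / 80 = -11.89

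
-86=-86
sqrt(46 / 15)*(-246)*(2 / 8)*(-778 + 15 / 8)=254569*sqrt(690) / 80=83587.26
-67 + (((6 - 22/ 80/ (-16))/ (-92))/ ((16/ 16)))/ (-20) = -78895349/ 1177600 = -67.00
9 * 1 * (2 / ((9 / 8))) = 16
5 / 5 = 1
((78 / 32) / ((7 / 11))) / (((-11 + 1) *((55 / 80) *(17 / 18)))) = -0.59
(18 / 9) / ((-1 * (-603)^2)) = -0.00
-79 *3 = -237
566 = 566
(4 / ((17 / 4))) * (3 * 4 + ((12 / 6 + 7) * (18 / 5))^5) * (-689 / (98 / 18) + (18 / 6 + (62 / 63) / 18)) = -291681682098123328 / 70284375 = -4150021709.63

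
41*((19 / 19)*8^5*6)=8060928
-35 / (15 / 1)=-2.33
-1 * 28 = -28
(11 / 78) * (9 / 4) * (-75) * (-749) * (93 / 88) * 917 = 14371980525 / 832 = 17274015.05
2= 2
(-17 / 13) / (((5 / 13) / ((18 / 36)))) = -17 / 10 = -1.70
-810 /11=-73.64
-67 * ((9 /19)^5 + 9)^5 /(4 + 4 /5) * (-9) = 699640364221032673860398457634314000000 /93076495688256089536609610280499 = 7516831.82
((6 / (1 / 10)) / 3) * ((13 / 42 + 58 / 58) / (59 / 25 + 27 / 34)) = 467500 / 56301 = 8.30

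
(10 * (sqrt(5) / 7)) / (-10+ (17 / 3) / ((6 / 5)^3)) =-1296 * sqrt(5) / 6097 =-0.48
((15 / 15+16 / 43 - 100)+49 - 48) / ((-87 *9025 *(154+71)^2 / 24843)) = 34763638 / 569742609375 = 0.00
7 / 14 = 1 / 2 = 0.50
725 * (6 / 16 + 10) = 60175 / 8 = 7521.88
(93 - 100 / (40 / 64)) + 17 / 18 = -1189 / 18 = -66.06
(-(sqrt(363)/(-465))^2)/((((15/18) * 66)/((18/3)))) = -22/120125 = -0.00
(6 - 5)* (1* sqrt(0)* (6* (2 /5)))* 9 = 0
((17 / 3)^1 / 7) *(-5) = -85 / 21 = -4.05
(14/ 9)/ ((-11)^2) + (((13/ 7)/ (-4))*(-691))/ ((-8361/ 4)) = -331967/ 2360589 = -0.14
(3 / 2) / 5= 0.30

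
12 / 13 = 0.92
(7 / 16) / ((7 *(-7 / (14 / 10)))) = -1 / 80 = -0.01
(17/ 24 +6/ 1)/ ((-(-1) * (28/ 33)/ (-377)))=-95381/ 32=-2980.66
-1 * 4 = -4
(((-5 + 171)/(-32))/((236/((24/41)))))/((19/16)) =-498/45961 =-0.01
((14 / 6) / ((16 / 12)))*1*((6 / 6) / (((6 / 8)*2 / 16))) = 56 / 3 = 18.67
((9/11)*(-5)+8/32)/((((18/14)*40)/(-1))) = 1183/15840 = 0.07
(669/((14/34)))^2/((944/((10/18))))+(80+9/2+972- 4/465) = 56138274061/21509040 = 2609.99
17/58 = 0.29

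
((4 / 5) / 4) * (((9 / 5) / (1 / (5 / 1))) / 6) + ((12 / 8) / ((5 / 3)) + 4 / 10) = 8 / 5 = 1.60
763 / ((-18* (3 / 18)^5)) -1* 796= -330412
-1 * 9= -9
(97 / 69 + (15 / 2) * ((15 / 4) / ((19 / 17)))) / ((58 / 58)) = 278669 / 10488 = 26.57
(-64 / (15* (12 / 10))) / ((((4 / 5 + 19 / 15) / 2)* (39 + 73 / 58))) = -3712 / 43431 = -0.09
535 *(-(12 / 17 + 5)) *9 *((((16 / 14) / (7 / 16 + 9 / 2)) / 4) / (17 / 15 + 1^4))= -7005825 / 9401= -745.22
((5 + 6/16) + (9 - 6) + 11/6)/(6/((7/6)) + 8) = 1715/2208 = 0.78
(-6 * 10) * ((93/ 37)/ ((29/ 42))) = -234360/ 1073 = -218.42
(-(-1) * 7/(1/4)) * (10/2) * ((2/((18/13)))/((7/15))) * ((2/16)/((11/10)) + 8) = 3515.91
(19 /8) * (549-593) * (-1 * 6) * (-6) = -3762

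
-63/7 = -9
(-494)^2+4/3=732112/3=244037.33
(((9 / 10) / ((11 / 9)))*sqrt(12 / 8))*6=243*sqrt(6) / 110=5.41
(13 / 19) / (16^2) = 13 / 4864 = 0.00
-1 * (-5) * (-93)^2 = 43245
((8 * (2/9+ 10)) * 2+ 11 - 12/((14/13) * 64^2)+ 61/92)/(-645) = -519962231/1914071040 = -0.27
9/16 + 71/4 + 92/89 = 27549/1424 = 19.35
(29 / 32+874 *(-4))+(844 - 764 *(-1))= -60387 / 32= -1887.09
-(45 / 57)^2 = -225 / 361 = -0.62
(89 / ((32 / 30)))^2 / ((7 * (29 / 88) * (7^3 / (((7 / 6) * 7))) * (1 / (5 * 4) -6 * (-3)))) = 3.98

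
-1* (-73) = 73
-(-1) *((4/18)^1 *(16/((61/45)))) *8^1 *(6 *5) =38400/61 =629.51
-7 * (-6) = 42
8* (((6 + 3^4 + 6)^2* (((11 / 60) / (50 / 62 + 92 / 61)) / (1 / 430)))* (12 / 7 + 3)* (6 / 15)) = 226923766872 / 51065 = 4443821.93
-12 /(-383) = 12 /383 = 0.03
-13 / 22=-0.59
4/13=0.31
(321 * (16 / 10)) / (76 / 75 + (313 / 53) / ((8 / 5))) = 16332480 / 149599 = 109.18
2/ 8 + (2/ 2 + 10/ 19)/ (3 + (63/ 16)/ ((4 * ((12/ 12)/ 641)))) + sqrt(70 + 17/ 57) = 8.64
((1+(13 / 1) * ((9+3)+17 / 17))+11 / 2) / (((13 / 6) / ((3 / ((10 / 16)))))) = 1944 / 5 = 388.80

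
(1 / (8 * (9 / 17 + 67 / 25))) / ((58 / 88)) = 425 / 7192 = 0.06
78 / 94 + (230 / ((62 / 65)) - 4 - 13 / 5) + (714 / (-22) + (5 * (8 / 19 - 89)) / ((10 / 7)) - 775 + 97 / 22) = -1336375019 / 1522565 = -877.71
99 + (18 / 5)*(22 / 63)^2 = 219263 / 2205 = 99.44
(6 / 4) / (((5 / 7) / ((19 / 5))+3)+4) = 399 / 1912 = 0.21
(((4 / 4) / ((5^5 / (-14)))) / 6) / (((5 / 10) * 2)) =-7 / 9375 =-0.00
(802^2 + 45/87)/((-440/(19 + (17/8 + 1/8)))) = -31063.85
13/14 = 0.93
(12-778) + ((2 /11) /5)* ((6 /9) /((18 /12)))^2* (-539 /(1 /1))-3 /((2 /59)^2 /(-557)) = 2354536963 /1620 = 1453417.88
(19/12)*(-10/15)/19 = -1/18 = -0.06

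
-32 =-32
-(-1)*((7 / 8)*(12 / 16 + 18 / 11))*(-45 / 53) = -33075 / 18656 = -1.77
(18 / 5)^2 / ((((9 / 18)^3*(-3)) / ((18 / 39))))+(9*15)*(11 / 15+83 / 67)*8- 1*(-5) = 46140347 / 21775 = 2118.96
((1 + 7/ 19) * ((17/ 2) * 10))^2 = 4884100/ 361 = 13529.36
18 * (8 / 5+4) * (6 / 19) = 3024 / 95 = 31.83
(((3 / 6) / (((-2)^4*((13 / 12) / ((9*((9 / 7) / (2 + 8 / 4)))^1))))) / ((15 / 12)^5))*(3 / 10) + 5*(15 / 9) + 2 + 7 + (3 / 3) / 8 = 596045561 / 34125000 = 17.47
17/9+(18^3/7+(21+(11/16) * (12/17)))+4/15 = 18352307/21420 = 856.78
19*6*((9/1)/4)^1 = 513/2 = 256.50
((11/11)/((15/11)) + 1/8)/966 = 103/115920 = 0.00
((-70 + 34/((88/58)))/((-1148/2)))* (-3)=-3141/12628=-0.25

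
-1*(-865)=865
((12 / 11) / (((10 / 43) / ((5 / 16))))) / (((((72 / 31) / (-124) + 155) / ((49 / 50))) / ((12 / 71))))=18223443 / 11631979700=0.00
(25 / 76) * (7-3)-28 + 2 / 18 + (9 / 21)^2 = -221117 / 8379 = -26.39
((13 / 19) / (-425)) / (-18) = 13 / 145350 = 0.00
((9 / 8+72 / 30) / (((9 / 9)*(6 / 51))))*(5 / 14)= 2397 / 224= 10.70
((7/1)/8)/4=7/32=0.22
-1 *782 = -782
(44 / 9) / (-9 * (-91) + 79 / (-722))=2888 / 483741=0.01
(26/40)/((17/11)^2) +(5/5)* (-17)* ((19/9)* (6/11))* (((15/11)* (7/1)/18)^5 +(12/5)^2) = -16915753816285453/149293697216400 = -113.31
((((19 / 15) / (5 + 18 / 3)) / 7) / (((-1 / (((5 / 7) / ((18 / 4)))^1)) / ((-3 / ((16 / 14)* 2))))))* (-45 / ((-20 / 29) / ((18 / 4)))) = 4959 / 4928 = 1.01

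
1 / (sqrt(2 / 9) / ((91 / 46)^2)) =24843 *sqrt(2) / 4232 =8.30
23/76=0.30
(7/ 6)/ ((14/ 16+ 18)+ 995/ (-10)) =-28/ 1935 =-0.01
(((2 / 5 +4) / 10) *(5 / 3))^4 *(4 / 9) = 0.13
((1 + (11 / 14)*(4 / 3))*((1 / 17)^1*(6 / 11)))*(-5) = -430 / 1309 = -0.33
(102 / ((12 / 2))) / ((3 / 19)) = 323 / 3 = 107.67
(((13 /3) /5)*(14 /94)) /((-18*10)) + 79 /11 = 10024099 /1395900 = 7.18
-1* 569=-569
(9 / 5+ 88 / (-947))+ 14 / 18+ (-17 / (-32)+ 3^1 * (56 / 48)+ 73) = 108434519 / 1363680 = 79.52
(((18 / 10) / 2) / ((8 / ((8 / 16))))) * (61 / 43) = 549 / 6880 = 0.08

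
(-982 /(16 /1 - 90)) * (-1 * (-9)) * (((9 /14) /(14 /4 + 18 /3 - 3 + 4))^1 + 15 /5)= 662850 /1813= 365.61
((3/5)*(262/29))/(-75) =-262/3625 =-0.07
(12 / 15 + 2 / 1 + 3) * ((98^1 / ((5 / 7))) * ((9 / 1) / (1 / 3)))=537138 / 25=21485.52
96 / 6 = 16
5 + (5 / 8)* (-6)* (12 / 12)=5 / 4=1.25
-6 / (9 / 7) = -14 / 3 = -4.67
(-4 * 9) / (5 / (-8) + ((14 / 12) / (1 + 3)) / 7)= 432 / 7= 61.71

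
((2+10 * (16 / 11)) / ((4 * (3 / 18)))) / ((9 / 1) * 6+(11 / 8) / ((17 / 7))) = 37128 / 81631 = 0.45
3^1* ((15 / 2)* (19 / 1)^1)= 855 / 2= 427.50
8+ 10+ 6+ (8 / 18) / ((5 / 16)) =1144 / 45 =25.42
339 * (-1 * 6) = -2034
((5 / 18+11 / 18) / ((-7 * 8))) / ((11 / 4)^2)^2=-256 / 922383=-0.00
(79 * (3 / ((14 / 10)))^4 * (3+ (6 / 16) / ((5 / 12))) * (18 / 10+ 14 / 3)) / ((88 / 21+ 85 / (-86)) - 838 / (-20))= 130114866375 / 139694296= 931.43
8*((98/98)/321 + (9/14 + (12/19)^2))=6780476/811167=8.36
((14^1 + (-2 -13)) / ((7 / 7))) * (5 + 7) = -12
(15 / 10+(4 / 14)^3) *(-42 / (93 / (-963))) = 1006335 / 1519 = 662.50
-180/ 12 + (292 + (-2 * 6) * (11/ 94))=12953/ 47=275.60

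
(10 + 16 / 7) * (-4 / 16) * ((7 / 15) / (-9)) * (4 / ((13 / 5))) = 86 / 351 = 0.25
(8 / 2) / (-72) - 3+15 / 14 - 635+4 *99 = -15182 / 63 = -240.98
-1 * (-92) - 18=74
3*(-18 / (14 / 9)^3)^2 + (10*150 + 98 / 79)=233449050509 / 148708336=1569.85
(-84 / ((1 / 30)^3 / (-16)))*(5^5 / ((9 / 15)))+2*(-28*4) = 188999999776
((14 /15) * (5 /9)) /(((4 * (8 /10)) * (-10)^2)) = 7 /4320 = 0.00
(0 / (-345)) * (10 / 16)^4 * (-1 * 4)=0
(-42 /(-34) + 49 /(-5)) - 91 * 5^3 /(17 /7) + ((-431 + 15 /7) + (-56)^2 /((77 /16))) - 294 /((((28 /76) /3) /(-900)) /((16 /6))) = 37575698409 /6545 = 5741130.39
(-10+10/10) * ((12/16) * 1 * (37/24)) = -10.41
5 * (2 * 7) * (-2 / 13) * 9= -1260 / 13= -96.92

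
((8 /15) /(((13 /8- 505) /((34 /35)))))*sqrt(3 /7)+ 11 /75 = 0.15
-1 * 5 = -5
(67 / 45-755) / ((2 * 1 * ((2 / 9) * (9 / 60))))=-33908 / 3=-11302.67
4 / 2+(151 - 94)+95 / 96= 5759 / 96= 59.99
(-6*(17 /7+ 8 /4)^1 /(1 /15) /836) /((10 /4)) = -279 /1463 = -0.19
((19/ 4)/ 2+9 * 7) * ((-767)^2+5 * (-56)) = 307528707/ 8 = 38441088.38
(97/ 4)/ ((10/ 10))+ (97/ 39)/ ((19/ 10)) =75757/ 2964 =25.56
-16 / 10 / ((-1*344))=0.00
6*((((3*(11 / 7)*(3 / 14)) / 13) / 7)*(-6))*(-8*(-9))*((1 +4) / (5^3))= -128304 / 111475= -1.15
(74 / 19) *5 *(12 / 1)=4440 / 19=233.68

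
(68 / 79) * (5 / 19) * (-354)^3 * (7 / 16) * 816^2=-4393868730693120 / 1501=-2927294290934.79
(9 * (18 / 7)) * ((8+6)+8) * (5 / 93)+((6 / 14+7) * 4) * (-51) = -322908 / 217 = -1488.06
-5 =-5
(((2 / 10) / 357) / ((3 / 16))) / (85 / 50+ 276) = 32 / 2974167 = 0.00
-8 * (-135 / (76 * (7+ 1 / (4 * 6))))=6480 / 3211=2.02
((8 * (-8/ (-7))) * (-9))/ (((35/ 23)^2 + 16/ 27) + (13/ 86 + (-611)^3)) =0.00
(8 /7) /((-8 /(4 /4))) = -1 /7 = -0.14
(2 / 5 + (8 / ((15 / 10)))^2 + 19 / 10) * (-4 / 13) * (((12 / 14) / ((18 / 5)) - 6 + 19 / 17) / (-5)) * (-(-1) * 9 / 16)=-2293843 / 464100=-4.94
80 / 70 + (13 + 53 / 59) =6212 / 413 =15.04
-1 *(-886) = 886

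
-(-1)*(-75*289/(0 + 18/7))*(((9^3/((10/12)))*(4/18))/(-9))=182070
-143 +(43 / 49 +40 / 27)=-186068 / 1323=-140.64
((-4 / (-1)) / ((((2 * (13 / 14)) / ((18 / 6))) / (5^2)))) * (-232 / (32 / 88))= -1339800 / 13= -103061.54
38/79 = 0.48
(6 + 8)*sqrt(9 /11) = 42*sqrt(11) /11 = 12.66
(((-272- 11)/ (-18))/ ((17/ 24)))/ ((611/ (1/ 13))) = 1132/ 405093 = 0.00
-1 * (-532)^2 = -283024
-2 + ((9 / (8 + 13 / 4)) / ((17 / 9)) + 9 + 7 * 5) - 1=3521 / 85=41.42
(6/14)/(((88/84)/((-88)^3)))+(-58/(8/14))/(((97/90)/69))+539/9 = -248998984/873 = -285222.20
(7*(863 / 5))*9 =54369 / 5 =10873.80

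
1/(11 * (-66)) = -1/726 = -0.00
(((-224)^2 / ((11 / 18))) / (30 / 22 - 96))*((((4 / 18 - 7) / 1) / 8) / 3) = 245.02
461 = 461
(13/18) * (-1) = -13/18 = -0.72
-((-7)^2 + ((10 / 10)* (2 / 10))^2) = -1226 / 25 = -49.04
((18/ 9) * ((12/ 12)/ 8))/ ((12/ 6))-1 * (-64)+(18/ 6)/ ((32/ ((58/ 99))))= 33887/ 528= 64.18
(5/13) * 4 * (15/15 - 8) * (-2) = 280/13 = 21.54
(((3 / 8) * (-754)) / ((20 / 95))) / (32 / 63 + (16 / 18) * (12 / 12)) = -1353807 / 1408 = -961.51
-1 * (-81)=81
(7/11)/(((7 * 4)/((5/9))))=5/396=0.01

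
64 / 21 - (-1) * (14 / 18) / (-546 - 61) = 116495 / 38241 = 3.05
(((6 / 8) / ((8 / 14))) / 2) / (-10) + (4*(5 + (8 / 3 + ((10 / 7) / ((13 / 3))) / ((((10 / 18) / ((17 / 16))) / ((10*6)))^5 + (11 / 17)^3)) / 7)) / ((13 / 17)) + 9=1666941942838899235529 / 43878193274266653120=37.99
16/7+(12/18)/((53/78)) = 1212/371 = 3.27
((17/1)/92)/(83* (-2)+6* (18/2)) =-17/10304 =-0.00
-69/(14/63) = -621/2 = -310.50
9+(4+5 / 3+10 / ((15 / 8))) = 20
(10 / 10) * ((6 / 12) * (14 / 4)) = 7 / 4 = 1.75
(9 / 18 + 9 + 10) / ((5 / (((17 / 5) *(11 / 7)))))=7293 / 350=20.84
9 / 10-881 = -8801 / 10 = -880.10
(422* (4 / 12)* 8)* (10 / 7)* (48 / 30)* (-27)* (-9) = 4375296 / 7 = 625042.29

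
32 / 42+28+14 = 898 / 21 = 42.76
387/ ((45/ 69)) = 2967/ 5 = 593.40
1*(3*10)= 30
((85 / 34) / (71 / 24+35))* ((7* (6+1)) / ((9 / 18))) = 5880 / 911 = 6.45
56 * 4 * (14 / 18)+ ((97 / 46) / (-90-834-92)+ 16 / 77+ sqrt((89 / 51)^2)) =97000313227 / 550596816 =176.17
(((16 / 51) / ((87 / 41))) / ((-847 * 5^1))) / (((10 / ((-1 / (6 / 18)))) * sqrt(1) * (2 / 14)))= 328 / 4473975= 0.00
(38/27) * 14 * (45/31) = 2660/93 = 28.60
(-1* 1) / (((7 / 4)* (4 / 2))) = -2 / 7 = -0.29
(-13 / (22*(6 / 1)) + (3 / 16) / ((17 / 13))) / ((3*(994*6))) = 403 / 160598592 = 0.00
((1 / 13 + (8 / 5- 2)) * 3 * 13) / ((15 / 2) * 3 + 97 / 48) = -3024 / 5885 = -0.51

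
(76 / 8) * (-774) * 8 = -58824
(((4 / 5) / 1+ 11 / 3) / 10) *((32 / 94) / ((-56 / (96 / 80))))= -134 / 41125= -0.00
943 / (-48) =-943 / 48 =-19.65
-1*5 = -5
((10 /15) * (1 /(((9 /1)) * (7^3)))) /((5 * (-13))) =-2 /601965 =-0.00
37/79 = 0.47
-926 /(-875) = 926 /875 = 1.06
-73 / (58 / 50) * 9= -16425 / 29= -566.38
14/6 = 7/3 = 2.33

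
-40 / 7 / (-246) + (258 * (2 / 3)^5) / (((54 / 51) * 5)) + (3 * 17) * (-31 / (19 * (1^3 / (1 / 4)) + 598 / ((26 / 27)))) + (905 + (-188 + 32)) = 787905044 / 1046115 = 753.17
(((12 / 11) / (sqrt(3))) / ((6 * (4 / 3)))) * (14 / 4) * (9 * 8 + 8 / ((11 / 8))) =1498 * sqrt(3) / 121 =21.44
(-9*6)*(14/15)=-252/5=-50.40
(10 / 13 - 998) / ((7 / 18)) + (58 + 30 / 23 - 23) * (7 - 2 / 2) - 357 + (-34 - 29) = -827178 / 299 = -2766.48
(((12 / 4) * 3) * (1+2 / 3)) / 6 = 5 / 2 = 2.50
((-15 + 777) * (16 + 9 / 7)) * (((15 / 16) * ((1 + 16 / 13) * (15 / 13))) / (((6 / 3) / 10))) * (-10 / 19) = -7520225625 / 89908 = -83643.56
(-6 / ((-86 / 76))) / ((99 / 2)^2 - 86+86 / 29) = 26448 / 11807671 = 0.00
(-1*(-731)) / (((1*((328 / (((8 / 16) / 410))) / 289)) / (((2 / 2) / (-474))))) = -211259 / 127487040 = -0.00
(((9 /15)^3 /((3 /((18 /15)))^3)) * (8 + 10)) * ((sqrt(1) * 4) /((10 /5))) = 7776 /15625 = 0.50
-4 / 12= -1 / 3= -0.33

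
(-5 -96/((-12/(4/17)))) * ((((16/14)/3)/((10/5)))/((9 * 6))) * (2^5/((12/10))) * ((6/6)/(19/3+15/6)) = -0.03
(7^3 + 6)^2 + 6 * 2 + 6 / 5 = 609071 / 5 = 121814.20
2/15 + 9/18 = 0.63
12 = 12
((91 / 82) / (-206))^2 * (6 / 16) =24843 / 2282717312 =0.00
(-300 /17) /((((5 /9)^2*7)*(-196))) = 243 /5831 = 0.04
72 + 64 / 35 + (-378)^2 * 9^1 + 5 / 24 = 1080265231 / 840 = 1286030.04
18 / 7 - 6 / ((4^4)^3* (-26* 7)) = 3925868547 / 1526726656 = 2.57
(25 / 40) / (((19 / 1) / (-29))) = -145 / 152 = -0.95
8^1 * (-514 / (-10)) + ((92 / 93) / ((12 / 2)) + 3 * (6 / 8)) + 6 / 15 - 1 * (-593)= 5619143 / 5580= 1007.01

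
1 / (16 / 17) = 17 / 16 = 1.06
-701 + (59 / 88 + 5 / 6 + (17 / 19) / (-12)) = -3509047 / 5016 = -699.57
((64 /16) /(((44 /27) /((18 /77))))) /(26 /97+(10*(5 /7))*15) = 23571 /4412386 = 0.01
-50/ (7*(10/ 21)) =-15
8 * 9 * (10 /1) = 720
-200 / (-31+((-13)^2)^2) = -20 / 2853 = -0.01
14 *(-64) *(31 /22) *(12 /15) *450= -4999680 /11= -454516.36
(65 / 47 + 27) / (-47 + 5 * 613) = 0.01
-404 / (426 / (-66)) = 62.59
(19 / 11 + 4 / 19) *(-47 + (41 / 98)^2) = -90.74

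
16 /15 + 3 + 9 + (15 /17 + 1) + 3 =17.95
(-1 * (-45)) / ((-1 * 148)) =-45 / 148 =-0.30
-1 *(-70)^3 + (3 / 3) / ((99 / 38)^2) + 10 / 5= 3361764046 / 9801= 343002.15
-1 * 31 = -31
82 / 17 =4.82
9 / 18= 1 / 2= 0.50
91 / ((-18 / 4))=-182 / 9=-20.22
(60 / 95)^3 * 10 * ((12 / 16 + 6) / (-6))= -19440 / 6859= -2.83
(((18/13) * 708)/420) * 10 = 2124/91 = 23.34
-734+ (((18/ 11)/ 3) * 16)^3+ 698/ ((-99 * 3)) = -2574344/ 35937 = -71.63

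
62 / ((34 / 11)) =341 / 17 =20.06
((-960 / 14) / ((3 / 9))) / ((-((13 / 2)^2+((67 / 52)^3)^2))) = 28469677916160 / 6480366483311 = 4.39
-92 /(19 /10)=-920 /19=-48.42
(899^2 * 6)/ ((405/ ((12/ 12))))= 1616402/ 135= 11973.35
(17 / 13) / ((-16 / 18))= -153 / 104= -1.47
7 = 7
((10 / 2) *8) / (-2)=-20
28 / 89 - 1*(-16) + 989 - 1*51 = 954.31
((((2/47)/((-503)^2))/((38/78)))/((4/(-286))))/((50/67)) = -373659/11296851850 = -0.00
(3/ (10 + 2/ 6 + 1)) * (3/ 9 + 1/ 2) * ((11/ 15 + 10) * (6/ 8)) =483/ 272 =1.78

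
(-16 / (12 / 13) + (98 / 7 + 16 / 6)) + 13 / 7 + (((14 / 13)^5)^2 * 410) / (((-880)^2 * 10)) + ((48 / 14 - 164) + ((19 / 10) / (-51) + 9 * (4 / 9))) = -46276307535027940831 / 297753663620062650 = -155.42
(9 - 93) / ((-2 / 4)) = 168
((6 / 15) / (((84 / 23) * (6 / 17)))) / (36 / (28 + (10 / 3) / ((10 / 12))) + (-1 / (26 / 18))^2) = 132158 / 683235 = 0.19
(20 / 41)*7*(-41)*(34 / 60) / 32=-119 / 48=-2.48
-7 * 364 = -2548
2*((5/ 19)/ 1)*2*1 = 20/ 19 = 1.05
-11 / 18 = -0.61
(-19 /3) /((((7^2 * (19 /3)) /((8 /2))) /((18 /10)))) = -36 /245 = -0.15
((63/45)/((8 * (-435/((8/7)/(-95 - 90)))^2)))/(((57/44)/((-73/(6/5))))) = -0.00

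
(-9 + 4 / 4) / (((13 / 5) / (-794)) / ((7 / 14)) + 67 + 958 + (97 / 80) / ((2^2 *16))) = -16261120 / 2083481197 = -0.01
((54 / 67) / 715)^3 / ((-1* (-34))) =78732 / 1868923198624625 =0.00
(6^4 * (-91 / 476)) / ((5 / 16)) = -792.85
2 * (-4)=-8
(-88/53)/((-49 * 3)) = 88/7791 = 0.01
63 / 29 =2.17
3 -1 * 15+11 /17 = -193 /17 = -11.35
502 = 502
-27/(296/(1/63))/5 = -3/10360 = -0.00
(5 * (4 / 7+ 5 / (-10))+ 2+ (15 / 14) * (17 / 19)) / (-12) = -21 / 76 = -0.28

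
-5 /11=-0.45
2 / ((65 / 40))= 16 / 13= 1.23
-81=-81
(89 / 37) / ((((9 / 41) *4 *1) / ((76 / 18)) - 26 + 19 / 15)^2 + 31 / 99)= 14852433475 / 3715922569418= 0.00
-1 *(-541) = 541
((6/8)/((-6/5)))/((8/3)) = -15/64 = -0.23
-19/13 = -1.46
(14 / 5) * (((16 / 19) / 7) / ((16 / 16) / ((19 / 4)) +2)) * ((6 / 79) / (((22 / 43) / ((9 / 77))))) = 6192 / 2341955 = 0.00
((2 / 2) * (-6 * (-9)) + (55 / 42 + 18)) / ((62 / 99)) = 101607 / 868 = 117.06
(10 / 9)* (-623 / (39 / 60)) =-124600 / 117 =-1064.96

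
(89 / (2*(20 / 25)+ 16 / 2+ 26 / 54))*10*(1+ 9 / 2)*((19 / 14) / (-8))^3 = -4532598675 / 1912107008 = -2.37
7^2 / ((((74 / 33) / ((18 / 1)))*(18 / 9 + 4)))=4851 / 74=65.55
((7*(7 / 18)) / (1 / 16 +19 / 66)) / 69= 4312 / 38295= 0.11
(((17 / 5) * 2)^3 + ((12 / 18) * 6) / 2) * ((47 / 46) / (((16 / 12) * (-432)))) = -0.56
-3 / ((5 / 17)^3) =-14739 / 125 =-117.91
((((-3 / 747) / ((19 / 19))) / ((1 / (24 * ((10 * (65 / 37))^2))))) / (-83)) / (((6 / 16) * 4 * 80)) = 84500 / 28293123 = 0.00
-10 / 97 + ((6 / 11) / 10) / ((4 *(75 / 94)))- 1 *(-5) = 1310809 / 266750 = 4.91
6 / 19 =0.32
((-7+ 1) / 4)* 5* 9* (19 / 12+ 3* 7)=-12195 / 8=-1524.38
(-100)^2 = 10000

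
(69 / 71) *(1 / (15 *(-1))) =-0.06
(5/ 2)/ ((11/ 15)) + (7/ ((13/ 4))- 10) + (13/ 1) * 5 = 17321/ 286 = 60.56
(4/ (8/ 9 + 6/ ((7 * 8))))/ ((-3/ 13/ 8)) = -34944/ 251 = -139.22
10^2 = 100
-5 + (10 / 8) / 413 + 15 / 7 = -4715 / 1652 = -2.85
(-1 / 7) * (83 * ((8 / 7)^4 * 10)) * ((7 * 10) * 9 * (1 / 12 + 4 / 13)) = -1555353600 / 31213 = -49830.31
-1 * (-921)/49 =921/49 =18.80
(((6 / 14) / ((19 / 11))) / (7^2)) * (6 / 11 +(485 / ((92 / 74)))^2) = 10626797913 / 13789972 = 770.62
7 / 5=1.40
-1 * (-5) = 5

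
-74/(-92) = 37/46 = 0.80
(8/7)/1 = 8/7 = 1.14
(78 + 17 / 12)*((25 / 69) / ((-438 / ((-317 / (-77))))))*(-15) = 37762625 / 9308376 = 4.06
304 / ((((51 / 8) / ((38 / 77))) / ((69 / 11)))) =2125568 / 14399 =147.62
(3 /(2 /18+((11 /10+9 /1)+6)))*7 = 1890 /1459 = 1.30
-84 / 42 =-2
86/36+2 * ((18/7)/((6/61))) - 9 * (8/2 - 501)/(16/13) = 3718499/1008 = 3688.99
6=6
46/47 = 0.98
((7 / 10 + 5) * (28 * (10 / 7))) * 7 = 1596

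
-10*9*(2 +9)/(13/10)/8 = -2475/26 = -95.19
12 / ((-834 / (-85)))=170 / 139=1.22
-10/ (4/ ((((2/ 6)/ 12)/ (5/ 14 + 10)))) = -7/ 1044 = -0.01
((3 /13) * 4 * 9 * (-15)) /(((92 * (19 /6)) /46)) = -4860 /247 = -19.68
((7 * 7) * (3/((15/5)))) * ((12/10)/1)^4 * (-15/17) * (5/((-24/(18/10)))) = 71442/2125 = 33.62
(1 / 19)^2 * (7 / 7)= 1 / 361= 0.00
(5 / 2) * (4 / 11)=10 / 11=0.91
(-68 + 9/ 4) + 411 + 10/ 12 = 4153/ 12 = 346.08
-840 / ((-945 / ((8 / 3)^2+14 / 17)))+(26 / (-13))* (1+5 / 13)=76684 / 17901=4.28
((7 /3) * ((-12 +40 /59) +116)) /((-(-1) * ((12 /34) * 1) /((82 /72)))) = 3766588 /4779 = 788.15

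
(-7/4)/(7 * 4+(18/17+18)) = -119/3200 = -0.04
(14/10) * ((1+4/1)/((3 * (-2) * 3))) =-0.39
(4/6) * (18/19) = 12/19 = 0.63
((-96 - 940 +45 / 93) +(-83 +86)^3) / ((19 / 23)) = -719072 / 589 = -1220.84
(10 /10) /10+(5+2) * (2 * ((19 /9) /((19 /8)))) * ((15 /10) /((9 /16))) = 8987 /270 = 33.29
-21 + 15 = -6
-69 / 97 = -0.71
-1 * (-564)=564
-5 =-5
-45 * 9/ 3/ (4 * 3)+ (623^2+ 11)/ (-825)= -105979/ 220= -481.72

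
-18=-18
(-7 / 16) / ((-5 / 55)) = 77 / 16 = 4.81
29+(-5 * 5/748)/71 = 1540107/53108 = 29.00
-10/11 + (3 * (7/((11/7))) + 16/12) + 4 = 17.79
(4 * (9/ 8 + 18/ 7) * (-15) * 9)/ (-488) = 4.09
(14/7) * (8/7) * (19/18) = 152/63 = 2.41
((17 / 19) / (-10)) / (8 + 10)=-17 / 3420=-0.00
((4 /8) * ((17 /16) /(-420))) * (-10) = 17 /1344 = 0.01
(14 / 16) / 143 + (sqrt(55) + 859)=sqrt(55) + 982703 / 1144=866.42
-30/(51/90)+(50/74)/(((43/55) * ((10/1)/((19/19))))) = -2859125/54094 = -52.85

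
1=1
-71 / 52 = -1.37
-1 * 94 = -94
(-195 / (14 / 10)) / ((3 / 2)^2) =-1300 / 21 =-61.90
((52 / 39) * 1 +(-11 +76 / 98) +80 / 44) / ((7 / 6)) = -22874 / 3773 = -6.06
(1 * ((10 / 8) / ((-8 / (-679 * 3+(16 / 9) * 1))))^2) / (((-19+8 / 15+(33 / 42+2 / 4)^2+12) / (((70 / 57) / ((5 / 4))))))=-14385097965875 / 696957696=-20639.84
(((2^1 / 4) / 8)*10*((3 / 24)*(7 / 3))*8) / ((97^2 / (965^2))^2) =14284.96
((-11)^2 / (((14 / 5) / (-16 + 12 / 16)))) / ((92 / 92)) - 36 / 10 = -185533 / 280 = -662.62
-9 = -9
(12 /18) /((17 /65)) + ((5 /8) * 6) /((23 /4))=3755 /1173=3.20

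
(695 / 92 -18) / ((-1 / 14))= 6727 / 46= 146.24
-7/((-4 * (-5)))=-7/20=-0.35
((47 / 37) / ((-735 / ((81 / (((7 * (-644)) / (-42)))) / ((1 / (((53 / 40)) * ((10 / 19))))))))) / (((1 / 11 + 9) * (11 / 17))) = -3430107 / 22183868000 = -0.00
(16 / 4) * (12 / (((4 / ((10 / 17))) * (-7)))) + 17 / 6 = 1303 / 714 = 1.82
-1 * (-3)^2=-9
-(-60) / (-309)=-20 / 103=-0.19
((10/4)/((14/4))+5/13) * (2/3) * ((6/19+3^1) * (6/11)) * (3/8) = 1350/2717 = 0.50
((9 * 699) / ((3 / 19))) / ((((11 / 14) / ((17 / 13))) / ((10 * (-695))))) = -65904306300 / 143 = -460869274.83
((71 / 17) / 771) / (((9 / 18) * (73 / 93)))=0.01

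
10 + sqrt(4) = 12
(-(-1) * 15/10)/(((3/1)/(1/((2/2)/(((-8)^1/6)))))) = -0.67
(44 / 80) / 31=11 / 620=0.02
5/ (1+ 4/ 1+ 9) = 5/ 14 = 0.36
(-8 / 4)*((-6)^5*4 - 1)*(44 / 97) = 2737240 / 97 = 28218.97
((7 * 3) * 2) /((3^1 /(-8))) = -112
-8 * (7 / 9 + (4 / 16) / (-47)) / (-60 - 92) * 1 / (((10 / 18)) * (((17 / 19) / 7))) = 9149 / 15980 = 0.57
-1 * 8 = -8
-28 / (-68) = 7 / 17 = 0.41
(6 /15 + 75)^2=142129 /25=5685.16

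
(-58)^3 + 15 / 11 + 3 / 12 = -8584857 / 44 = -195110.39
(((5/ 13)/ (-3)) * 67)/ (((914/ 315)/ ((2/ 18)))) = -11725/ 35646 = -0.33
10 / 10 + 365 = 366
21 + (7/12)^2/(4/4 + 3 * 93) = 120967/5760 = 21.00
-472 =-472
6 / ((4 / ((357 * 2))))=1071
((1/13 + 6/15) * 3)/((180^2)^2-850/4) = 186/136468772375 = 0.00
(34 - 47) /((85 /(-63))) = 819 /85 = 9.64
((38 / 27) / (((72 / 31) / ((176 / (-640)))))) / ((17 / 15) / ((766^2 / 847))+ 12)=-950398031 / 68448550392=-0.01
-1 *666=-666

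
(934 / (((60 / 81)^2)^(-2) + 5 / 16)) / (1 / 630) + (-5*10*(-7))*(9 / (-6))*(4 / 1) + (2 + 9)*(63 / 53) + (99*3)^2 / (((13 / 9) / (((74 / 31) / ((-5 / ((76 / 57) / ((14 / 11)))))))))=129290.28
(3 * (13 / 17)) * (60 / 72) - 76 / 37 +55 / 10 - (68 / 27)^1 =48218 / 16983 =2.84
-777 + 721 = -56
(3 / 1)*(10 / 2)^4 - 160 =1715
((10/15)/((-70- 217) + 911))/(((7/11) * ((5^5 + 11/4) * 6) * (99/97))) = 0.00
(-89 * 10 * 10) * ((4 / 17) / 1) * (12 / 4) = -106800 / 17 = -6282.35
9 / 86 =0.10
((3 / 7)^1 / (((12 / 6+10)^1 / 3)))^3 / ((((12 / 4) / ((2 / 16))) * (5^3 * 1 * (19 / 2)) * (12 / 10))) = 3 / 83417600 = 0.00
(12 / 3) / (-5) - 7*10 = -354 / 5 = -70.80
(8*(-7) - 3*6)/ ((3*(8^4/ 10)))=-185/ 3072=-0.06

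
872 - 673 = 199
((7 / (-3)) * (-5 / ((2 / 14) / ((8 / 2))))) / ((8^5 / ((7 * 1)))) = 1715 / 24576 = 0.07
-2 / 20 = -1 / 10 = -0.10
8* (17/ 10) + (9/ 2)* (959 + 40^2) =115291/ 10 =11529.10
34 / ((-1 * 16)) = -17 / 8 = -2.12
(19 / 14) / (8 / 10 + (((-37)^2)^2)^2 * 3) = 5 / 38822141332814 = 0.00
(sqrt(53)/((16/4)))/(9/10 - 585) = -5 * sqrt(53)/11682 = -0.00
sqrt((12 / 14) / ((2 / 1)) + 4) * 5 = 5 * sqrt(217) / 7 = 10.52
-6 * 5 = -30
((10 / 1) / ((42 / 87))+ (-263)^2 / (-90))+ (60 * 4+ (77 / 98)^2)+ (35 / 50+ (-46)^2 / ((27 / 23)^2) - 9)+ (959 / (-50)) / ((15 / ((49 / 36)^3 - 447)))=2723321499553 / 1714608000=1588.31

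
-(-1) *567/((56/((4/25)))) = 81/50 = 1.62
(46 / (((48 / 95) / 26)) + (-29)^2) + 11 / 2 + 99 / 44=19295 / 6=3215.83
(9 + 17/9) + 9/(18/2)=107/9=11.89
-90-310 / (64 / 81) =-15435 / 32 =-482.34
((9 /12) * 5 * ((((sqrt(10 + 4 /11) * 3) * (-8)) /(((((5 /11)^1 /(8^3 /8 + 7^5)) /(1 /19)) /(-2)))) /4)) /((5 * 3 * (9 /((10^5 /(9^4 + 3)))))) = 84355000 * sqrt(1254) /93537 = 31935.68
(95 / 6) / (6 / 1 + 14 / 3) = 95 / 64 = 1.48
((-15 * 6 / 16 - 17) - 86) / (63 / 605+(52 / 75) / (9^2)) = -638780175 / 662696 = -963.91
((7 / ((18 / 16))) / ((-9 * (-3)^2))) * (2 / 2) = -56 / 729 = -0.08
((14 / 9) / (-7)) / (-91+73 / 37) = 37 / 14823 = 0.00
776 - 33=743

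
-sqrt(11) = -3.32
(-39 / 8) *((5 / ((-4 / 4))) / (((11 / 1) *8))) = 195 / 704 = 0.28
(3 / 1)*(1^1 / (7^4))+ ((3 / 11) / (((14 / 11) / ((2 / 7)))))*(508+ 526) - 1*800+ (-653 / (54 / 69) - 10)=-68331181 / 43218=-1581.08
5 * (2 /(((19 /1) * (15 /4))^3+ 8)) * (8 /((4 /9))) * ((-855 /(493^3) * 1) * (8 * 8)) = -630374400 /2773862588744009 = -0.00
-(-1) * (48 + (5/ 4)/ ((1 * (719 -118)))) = 48.00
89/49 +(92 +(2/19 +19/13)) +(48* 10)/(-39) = 1005462/12103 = 83.08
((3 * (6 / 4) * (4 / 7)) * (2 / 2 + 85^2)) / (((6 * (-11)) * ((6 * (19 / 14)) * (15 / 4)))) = -28904 / 3135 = -9.22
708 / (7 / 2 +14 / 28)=177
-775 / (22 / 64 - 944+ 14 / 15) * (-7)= -5.75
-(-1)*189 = 189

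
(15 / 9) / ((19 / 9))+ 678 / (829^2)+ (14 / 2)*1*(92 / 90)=4669007803 / 587591055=7.95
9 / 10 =0.90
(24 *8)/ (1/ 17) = 3264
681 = 681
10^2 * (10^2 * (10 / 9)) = 100000 / 9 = 11111.11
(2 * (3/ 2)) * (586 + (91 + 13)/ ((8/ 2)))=1836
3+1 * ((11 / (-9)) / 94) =2527 / 846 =2.99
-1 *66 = -66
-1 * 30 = -30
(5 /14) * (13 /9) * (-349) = -22685 /126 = -180.04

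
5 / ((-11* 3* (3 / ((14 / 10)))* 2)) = -7 / 198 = -0.04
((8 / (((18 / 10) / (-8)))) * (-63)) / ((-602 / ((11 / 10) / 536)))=-0.01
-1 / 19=-0.05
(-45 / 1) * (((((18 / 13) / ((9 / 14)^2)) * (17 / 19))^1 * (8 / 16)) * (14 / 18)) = -52.46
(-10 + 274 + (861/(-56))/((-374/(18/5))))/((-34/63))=-124477101/254320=-489.45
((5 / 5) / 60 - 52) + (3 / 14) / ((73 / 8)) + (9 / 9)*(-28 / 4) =-1807709 / 30660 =-58.96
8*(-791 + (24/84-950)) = -97480/7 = -13925.71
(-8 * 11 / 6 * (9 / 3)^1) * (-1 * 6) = 264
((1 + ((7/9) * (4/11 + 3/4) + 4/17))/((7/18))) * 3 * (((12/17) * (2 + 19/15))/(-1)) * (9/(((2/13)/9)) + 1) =-62685357/3179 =-19718.58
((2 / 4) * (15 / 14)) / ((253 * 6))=5 / 14168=0.00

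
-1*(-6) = 6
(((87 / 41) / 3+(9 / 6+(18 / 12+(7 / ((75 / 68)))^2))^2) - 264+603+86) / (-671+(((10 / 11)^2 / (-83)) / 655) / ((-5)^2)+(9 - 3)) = -3923558926183007903 / 1134972435938203125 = -3.46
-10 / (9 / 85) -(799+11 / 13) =-104632 / 117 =-894.29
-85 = -85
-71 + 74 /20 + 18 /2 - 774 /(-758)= -217087 /3790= -57.28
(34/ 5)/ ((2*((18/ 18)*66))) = 17/ 330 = 0.05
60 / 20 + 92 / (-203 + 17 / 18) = 9255 / 3637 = 2.54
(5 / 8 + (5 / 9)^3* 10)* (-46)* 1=-313835 / 2916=-107.63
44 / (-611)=-44 / 611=-0.07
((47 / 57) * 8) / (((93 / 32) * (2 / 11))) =66176 / 5301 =12.48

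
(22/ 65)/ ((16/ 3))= 33/ 520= 0.06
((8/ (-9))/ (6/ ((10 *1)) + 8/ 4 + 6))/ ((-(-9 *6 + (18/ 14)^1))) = -280/ 142803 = -0.00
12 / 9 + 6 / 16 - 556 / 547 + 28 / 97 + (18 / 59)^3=263869969777 / 261532904664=1.01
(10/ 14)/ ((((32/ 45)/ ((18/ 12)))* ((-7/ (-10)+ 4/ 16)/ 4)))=3375/ 532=6.34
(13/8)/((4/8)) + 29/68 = 125/34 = 3.68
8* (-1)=-8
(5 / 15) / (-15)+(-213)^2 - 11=2041109 / 45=45357.98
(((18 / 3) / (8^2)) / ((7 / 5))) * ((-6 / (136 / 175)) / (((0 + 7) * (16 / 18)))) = -10125 / 121856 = -0.08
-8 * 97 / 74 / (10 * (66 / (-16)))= 1552 / 6105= 0.25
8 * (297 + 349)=5168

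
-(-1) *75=75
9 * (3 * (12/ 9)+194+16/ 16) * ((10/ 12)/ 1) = 2985/ 2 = 1492.50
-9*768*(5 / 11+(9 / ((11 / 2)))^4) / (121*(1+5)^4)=-0.34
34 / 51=2 / 3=0.67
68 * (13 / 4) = 221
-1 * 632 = -632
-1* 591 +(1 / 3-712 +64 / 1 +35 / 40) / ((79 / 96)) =-108781 / 79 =-1376.97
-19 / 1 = -19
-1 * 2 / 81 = -2 / 81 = -0.02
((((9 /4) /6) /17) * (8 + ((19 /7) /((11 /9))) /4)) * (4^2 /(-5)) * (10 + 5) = -1395 /154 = -9.06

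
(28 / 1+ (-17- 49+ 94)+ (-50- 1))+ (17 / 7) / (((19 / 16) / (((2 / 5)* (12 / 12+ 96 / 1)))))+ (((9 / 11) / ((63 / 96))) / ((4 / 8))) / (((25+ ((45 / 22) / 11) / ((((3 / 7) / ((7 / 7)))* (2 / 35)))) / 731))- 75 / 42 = 138.49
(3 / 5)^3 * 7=189 / 125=1.51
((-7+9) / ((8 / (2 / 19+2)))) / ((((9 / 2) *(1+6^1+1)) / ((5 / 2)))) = 25 / 684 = 0.04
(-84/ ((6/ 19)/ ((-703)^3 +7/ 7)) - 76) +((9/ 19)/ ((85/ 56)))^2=241041967399378016/ 2608225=92416094240.10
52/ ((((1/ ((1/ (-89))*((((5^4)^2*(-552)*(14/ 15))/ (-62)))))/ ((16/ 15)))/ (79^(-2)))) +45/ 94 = -1571611445935/ 4855735158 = -323.66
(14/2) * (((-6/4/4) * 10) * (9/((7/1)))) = -135/4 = -33.75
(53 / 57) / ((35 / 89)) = 4717 / 1995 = 2.36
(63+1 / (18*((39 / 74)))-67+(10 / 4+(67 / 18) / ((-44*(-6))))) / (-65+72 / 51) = 483259 / 22259952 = 0.02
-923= -923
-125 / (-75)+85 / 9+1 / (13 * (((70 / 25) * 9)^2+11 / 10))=41349550 / 3721419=11.11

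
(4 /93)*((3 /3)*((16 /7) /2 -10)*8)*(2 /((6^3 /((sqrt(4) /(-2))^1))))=16 /567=0.03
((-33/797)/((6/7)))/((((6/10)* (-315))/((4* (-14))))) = -308/21519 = -0.01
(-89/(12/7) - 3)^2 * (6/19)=434281/456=952.37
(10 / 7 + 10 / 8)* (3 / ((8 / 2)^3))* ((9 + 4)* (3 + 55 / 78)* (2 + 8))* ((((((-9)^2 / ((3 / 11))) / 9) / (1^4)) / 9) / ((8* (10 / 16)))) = 79475 / 1792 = 44.35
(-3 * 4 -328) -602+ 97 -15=-860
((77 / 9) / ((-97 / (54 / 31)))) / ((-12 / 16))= 616 / 3007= 0.20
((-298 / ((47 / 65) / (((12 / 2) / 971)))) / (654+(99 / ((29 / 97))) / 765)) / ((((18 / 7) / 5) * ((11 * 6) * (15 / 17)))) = -0.00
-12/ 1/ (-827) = 12/ 827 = 0.01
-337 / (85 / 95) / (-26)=6403 / 442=14.49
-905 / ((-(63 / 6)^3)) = 7240 / 9261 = 0.78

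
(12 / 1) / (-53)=-12 / 53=-0.23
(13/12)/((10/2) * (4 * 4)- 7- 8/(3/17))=13/332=0.04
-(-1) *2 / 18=1 / 9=0.11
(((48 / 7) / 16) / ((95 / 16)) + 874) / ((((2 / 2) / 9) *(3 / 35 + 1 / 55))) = 28772271 / 380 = 75716.50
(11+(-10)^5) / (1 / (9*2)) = -1799802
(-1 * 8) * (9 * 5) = -360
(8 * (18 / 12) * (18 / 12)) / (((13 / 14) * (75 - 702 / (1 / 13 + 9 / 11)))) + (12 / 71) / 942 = -59532866 / 2192648341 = -0.03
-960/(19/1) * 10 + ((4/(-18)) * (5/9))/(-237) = -505.26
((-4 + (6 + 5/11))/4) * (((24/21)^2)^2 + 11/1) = 823689/105644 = 7.80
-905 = -905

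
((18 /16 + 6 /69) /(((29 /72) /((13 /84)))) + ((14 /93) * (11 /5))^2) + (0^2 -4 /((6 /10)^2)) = -14181887053 /1346072700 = -10.54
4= 4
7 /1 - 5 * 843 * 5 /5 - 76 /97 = -408252 /97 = -4208.78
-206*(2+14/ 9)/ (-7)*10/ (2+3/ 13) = 469.05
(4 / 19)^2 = 0.04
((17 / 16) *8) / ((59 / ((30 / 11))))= 0.39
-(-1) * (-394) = -394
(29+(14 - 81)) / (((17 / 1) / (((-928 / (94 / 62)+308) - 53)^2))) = -10703425382 / 37553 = -285021.85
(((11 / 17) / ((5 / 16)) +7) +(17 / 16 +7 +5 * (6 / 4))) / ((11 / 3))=100503 / 14960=6.72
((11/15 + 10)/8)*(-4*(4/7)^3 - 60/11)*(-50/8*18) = 2017905/2156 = 935.95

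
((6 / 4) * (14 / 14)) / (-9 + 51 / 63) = -63 / 344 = -0.18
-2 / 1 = -2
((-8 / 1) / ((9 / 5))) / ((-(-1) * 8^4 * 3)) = -5 / 13824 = -0.00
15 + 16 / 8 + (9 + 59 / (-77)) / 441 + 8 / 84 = 581137 / 33957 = 17.11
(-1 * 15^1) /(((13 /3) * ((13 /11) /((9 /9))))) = -495 /169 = -2.93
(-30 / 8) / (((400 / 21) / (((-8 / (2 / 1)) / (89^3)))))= 63 / 56397520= 0.00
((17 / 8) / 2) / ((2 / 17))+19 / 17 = 5521 / 544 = 10.15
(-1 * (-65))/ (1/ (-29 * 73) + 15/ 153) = 7017855/ 10534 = 666.21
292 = 292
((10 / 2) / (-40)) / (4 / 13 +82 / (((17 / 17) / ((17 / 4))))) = -13 / 36276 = -0.00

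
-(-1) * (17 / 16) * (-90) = -765 / 8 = -95.62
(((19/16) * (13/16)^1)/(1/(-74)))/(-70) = 9139/8960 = 1.02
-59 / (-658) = 0.09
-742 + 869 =127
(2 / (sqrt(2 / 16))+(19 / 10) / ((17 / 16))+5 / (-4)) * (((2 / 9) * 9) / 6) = 61 / 340+4 * sqrt(2) / 3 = 2.07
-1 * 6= -6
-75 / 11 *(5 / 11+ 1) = -1200 / 121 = -9.92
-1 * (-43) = 43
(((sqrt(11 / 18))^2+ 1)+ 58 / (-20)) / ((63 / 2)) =-116 / 2835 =-0.04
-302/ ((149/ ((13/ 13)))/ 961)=-290222/ 149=-1947.80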